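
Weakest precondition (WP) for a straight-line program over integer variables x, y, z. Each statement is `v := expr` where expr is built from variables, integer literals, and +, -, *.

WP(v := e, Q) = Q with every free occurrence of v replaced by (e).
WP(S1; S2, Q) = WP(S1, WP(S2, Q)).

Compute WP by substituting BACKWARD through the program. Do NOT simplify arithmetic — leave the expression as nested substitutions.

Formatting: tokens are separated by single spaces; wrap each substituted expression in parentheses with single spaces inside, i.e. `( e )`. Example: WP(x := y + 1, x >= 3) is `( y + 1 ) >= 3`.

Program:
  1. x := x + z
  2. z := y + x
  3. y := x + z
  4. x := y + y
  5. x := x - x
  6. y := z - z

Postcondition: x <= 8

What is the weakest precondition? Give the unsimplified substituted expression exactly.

Answer: ( ( ( ( x + z ) + ( y + ( x + z ) ) ) + ( ( x + z ) + ( y + ( x + z ) ) ) ) - ( ( ( x + z ) + ( y + ( x + z ) ) ) + ( ( x + z ) + ( y + ( x + z ) ) ) ) ) <= 8

Derivation:
post: x <= 8
stmt 6: y := z - z  -- replace 0 occurrence(s) of y with (z - z)
  => x <= 8
stmt 5: x := x - x  -- replace 1 occurrence(s) of x with (x - x)
  => ( x - x ) <= 8
stmt 4: x := y + y  -- replace 2 occurrence(s) of x with (y + y)
  => ( ( y + y ) - ( y + y ) ) <= 8
stmt 3: y := x + z  -- replace 4 occurrence(s) of y with (x + z)
  => ( ( ( x + z ) + ( x + z ) ) - ( ( x + z ) + ( x + z ) ) ) <= 8
stmt 2: z := y + x  -- replace 4 occurrence(s) of z with (y + x)
  => ( ( ( x + ( y + x ) ) + ( x + ( y + x ) ) ) - ( ( x + ( y + x ) ) + ( x + ( y + x ) ) ) ) <= 8
stmt 1: x := x + z  -- replace 8 occurrence(s) of x with (x + z)
  => ( ( ( ( x + z ) + ( y + ( x + z ) ) ) + ( ( x + z ) + ( y + ( x + z ) ) ) ) - ( ( ( x + z ) + ( y + ( x + z ) ) ) + ( ( x + z ) + ( y + ( x + z ) ) ) ) ) <= 8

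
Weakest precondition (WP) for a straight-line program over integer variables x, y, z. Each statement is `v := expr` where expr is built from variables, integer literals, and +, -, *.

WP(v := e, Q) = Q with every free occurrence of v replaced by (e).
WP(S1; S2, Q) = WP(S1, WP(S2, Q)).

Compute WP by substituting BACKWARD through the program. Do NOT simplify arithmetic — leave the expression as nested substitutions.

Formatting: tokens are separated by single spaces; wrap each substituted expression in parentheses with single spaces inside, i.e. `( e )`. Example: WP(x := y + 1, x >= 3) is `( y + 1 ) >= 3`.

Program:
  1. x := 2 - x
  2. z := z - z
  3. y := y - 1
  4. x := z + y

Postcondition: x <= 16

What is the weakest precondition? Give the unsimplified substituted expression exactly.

Answer: ( ( z - z ) + ( y - 1 ) ) <= 16

Derivation:
post: x <= 16
stmt 4: x := z + y  -- replace 1 occurrence(s) of x with (z + y)
  => ( z + y ) <= 16
stmt 3: y := y - 1  -- replace 1 occurrence(s) of y with (y - 1)
  => ( z + ( y - 1 ) ) <= 16
stmt 2: z := z - z  -- replace 1 occurrence(s) of z with (z - z)
  => ( ( z - z ) + ( y - 1 ) ) <= 16
stmt 1: x := 2 - x  -- replace 0 occurrence(s) of x with (2 - x)
  => ( ( z - z ) + ( y - 1 ) ) <= 16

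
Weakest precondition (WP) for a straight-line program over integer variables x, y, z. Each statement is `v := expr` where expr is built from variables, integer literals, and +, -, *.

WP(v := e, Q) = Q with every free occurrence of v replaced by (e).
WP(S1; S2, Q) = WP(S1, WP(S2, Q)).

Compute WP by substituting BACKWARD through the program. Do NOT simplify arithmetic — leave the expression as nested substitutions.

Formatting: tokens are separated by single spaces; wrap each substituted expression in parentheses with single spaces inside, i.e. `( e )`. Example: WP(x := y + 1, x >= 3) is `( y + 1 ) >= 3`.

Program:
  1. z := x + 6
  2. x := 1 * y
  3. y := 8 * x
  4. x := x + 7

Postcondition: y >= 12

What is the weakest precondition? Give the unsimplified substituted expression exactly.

post: y >= 12
stmt 4: x := x + 7  -- replace 0 occurrence(s) of x with (x + 7)
  => y >= 12
stmt 3: y := 8 * x  -- replace 1 occurrence(s) of y with (8 * x)
  => ( 8 * x ) >= 12
stmt 2: x := 1 * y  -- replace 1 occurrence(s) of x with (1 * y)
  => ( 8 * ( 1 * y ) ) >= 12
stmt 1: z := x + 6  -- replace 0 occurrence(s) of z with (x + 6)
  => ( 8 * ( 1 * y ) ) >= 12

Answer: ( 8 * ( 1 * y ) ) >= 12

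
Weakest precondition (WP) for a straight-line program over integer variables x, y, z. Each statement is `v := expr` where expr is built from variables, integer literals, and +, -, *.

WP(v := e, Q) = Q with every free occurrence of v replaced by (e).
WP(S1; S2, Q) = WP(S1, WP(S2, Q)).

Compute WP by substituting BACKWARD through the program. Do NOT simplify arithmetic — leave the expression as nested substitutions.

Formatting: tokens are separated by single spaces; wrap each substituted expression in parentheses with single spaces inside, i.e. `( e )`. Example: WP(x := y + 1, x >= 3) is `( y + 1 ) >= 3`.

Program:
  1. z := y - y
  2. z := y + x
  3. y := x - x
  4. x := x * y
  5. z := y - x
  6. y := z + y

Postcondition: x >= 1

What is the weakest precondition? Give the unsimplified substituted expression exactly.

Answer: ( x * ( x - x ) ) >= 1

Derivation:
post: x >= 1
stmt 6: y := z + y  -- replace 0 occurrence(s) of y with (z + y)
  => x >= 1
stmt 5: z := y - x  -- replace 0 occurrence(s) of z with (y - x)
  => x >= 1
stmt 4: x := x * y  -- replace 1 occurrence(s) of x with (x * y)
  => ( x * y ) >= 1
stmt 3: y := x - x  -- replace 1 occurrence(s) of y with (x - x)
  => ( x * ( x - x ) ) >= 1
stmt 2: z := y + x  -- replace 0 occurrence(s) of z with (y + x)
  => ( x * ( x - x ) ) >= 1
stmt 1: z := y - y  -- replace 0 occurrence(s) of z with (y - y)
  => ( x * ( x - x ) ) >= 1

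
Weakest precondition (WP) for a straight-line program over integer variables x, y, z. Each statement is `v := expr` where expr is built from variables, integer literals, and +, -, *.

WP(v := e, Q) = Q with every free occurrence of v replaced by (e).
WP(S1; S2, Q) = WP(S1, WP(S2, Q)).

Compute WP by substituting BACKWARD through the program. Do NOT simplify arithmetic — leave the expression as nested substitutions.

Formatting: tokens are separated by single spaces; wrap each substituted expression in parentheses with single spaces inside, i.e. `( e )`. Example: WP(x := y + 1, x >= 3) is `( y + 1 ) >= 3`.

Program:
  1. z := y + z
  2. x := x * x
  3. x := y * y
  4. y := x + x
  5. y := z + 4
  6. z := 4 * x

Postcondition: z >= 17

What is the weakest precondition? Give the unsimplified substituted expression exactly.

post: z >= 17
stmt 6: z := 4 * x  -- replace 1 occurrence(s) of z with (4 * x)
  => ( 4 * x ) >= 17
stmt 5: y := z + 4  -- replace 0 occurrence(s) of y with (z + 4)
  => ( 4 * x ) >= 17
stmt 4: y := x + x  -- replace 0 occurrence(s) of y with (x + x)
  => ( 4 * x ) >= 17
stmt 3: x := y * y  -- replace 1 occurrence(s) of x with (y * y)
  => ( 4 * ( y * y ) ) >= 17
stmt 2: x := x * x  -- replace 0 occurrence(s) of x with (x * x)
  => ( 4 * ( y * y ) ) >= 17
stmt 1: z := y + z  -- replace 0 occurrence(s) of z with (y + z)
  => ( 4 * ( y * y ) ) >= 17

Answer: ( 4 * ( y * y ) ) >= 17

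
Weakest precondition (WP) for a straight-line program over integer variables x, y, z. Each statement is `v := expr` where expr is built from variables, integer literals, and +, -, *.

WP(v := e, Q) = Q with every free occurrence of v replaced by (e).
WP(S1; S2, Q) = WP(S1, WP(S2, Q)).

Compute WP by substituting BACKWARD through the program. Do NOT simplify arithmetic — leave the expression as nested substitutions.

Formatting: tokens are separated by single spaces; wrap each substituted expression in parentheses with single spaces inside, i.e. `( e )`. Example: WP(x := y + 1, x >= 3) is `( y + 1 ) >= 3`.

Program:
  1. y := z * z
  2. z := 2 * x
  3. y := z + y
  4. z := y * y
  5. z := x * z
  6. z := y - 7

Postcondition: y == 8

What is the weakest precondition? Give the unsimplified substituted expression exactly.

Answer: ( ( 2 * x ) + ( z * z ) ) == 8

Derivation:
post: y == 8
stmt 6: z := y - 7  -- replace 0 occurrence(s) of z with (y - 7)
  => y == 8
stmt 5: z := x * z  -- replace 0 occurrence(s) of z with (x * z)
  => y == 8
stmt 4: z := y * y  -- replace 0 occurrence(s) of z with (y * y)
  => y == 8
stmt 3: y := z + y  -- replace 1 occurrence(s) of y with (z + y)
  => ( z + y ) == 8
stmt 2: z := 2 * x  -- replace 1 occurrence(s) of z with (2 * x)
  => ( ( 2 * x ) + y ) == 8
stmt 1: y := z * z  -- replace 1 occurrence(s) of y with (z * z)
  => ( ( 2 * x ) + ( z * z ) ) == 8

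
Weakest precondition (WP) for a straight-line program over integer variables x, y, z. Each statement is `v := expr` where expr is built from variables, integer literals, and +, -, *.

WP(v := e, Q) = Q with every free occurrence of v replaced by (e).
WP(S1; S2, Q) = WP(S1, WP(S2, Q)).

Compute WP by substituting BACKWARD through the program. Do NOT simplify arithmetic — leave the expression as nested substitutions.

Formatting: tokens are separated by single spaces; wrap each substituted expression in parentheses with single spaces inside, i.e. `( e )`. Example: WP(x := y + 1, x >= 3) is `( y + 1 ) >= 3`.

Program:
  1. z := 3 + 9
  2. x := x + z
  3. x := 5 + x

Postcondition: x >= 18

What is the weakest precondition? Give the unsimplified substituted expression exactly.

post: x >= 18
stmt 3: x := 5 + x  -- replace 1 occurrence(s) of x with (5 + x)
  => ( 5 + x ) >= 18
stmt 2: x := x + z  -- replace 1 occurrence(s) of x with (x + z)
  => ( 5 + ( x + z ) ) >= 18
stmt 1: z := 3 + 9  -- replace 1 occurrence(s) of z with (3 + 9)
  => ( 5 + ( x + ( 3 + 9 ) ) ) >= 18

Answer: ( 5 + ( x + ( 3 + 9 ) ) ) >= 18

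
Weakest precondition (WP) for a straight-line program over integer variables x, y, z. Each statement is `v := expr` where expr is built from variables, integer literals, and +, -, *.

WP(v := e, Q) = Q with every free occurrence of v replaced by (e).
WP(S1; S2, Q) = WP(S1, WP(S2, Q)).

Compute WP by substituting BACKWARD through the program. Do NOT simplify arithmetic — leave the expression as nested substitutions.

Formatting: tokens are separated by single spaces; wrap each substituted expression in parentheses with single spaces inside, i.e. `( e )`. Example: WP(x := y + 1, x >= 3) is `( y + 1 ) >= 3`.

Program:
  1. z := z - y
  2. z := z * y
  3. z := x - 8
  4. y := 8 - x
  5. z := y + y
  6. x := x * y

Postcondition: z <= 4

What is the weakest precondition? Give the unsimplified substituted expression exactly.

Answer: ( ( 8 - x ) + ( 8 - x ) ) <= 4

Derivation:
post: z <= 4
stmt 6: x := x * y  -- replace 0 occurrence(s) of x with (x * y)
  => z <= 4
stmt 5: z := y + y  -- replace 1 occurrence(s) of z with (y + y)
  => ( y + y ) <= 4
stmt 4: y := 8 - x  -- replace 2 occurrence(s) of y with (8 - x)
  => ( ( 8 - x ) + ( 8 - x ) ) <= 4
stmt 3: z := x - 8  -- replace 0 occurrence(s) of z with (x - 8)
  => ( ( 8 - x ) + ( 8 - x ) ) <= 4
stmt 2: z := z * y  -- replace 0 occurrence(s) of z with (z * y)
  => ( ( 8 - x ) + ( 8 - x ) ) <= 4
stmt 1: z := z - y  -- replace 0 occurrence(s) of z with (z - y)
  => ( ( 8 - x ) + ( 8 - x ) ) <= 4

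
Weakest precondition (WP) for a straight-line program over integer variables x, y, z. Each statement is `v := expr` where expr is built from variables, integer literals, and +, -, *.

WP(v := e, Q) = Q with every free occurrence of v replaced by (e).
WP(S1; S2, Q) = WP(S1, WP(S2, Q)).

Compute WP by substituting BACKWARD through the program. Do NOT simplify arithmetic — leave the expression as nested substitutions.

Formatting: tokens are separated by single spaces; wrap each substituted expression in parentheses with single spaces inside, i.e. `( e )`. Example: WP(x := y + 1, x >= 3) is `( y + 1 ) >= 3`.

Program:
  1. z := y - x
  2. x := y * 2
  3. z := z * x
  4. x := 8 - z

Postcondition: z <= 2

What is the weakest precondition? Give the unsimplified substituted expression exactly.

Answer: ( ( y - x ) * ( y * 2 ) ) <= 2

Derivation:
post: z <= 2
stmt 4: x := 8 - z  -- replace 0 occurrence(s) of x with (8 - z)
  => z <= 2
stmt 3: z := z * x  -- replace 1 occurrence(s) of z with (z * x)
  => ( z * x ) <= 2
stmt 2: x := y * 2  -- replace 1 occurrence(s) of x with (y * 2)
  => ( z * ( y * 2 ) ) <= 2
stmt 1: z := y - x  -- replace 1 occurrence(s) of z with (y - x)
  => ( ( y - x ) * ( y * 2 ) ) <= 2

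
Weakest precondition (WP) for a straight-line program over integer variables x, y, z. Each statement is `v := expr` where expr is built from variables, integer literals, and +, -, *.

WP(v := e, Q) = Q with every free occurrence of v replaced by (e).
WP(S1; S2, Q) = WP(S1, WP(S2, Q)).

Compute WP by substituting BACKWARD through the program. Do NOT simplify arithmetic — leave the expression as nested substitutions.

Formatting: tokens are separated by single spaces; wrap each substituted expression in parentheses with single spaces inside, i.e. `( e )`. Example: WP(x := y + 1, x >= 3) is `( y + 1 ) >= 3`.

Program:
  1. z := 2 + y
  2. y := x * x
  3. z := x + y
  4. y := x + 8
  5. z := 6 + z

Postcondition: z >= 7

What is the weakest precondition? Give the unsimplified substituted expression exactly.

post: z >= 7
stmt 5: z := 6 + z  -- replace 1 occurrence(s) of z with (6 + z)
  => ( 6 + z ) >= 7
stmt 4: y := x + 8  -- replace 0 occurrence(s) of y with (x + 8)
  => ( 6 + z ) >= 7
stmt 3: z := x + y  -- replace 1 occurrence(s) of z with (x + y)
  => ( 6 + ( x + y ) ) >= 7
stmt 2: y := x * x  -- replace 1 occurrence(s) of y with (x * x)
  => ( 6 + ( x + ( x * x ) ) ) >= 7
stmt 1: z := 2 + y  -- replace 0 occurrence(s) of z with (2 + y)
  => ( 6 + ( x + ( x * x ) ) ) >= 7

Answer: ( 6 + ( x + ( x * x ) ) ) >= 7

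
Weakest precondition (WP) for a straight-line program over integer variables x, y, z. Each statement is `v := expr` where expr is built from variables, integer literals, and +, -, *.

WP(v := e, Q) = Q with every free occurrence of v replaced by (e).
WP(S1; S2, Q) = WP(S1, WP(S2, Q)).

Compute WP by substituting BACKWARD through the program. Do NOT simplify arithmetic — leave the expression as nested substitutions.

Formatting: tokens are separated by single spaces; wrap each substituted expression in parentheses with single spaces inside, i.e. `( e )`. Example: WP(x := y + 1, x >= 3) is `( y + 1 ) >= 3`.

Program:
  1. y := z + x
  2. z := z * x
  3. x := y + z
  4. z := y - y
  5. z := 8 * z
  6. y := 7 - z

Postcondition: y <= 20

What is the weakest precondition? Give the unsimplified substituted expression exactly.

post: y <= 20
stmt 6: y := 7 - z  -- replace 1 occurrence(s) of y with (7 - z)
  => ( 7 - z ) <= 20
stmt 5: z := 8 * z  -- replace 1 occurrence(s) of z with (8 * z)
  => ( 7 - ( 8 * z ) ) <= 20
stmt 4: z := y - y  -- replace 1 occurrence(s) of z with (y - y)
  => ( 7 - ( 8 * ( y - y ) ) ) <= 20
stmt 3: x := y + z  -- replace 0 occurrence(s) of x with (y + z)
  => ( 7 - ( 8 * ( y - y ) ) ) <= 20
stmt 2: z := z * x  -- replace 0 occurrence(s) of z with (z * x)
  => ( 7 - ( 8 * ( y - y ) ) ) <= 20
stmt 1: y := z + x  -- replace 2 occurrence(s) of y with (z + x)
  => ( 7 - ( 8 * ( ( z + x ) - ( z + x ) ) ) ) <= 20

Answer: ( 7 - ( 8 * ( ( z + x ) - ( z + x ) ) ) ) <= 20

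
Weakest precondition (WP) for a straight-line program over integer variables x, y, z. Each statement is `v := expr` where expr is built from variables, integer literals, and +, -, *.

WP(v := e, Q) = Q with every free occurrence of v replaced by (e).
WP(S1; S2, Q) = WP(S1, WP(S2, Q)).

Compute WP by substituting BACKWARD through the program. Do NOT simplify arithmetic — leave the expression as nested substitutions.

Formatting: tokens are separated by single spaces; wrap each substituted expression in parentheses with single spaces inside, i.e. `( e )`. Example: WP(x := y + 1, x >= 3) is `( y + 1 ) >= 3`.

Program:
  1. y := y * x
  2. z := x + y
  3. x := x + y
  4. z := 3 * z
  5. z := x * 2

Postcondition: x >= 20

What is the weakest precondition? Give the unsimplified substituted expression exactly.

Answer: ( x + ( y * x ) ) >= 20

Derivation:
post: x >= 20
stmt 5: z := x * 2  -- replace 0 occurrence(s) of z with (x * 2)
  => x >= 20
stmt 4: z := 3 * z  -- replace 0 occurrence(s) of z with (3 * z)
  => x >= 20
stmt 3: x := x + y  -- replace 1 occurrence(s) of x with (x + y)
  => ( x + y ) >= 20
stmt 2: z := x + y  -- replace 0 occurrence(s) of z with (x + y)
  => ( x + y ) >= 20
stmt 1: y := y * x  -- replace 1 occurrence(s) of y with (y * x)
  => ( x + ( y * x ) ) >= 20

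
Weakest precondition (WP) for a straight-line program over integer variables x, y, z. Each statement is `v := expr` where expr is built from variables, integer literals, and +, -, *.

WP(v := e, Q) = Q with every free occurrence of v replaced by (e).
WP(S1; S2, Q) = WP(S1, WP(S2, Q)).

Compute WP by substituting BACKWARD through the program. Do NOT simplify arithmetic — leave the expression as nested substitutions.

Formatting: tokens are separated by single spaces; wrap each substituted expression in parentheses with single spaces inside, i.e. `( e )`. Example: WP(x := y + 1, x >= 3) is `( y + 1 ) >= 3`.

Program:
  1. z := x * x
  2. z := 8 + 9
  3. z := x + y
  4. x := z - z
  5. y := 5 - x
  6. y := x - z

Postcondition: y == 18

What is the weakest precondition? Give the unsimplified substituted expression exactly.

Answer: ( ( ( x + y ) - ( x + y ) ) - ( x + y ) ) == 18

Derivation:
post: y == 18
stmt 6: y := x - z  -- replace 1 occurrence(s) of y with (x - z)
  => ( x - z ) == 18
stmt 5: y := 5 - x  -- replace 0 occurrence(s) of y with (5 - x)
  => ( x - z ) == 18
stmt 4: x := z - z  -- replace 1 occurrence(s) of x with (z - z)
  => ( ( z - z ) - z ) == 18
stmt 3: z := x + y  -- replace 3 occurrence(s) of z with (x + y)
  => ( ( ( x + y ) - ( x + y ) ) - ( x + y ) ) == 18
stmt 2: z := 8 + 9  -- replace 0 occurrence(s) of z with (8 + 9)
  => ( ( ( x + y ) - ( x + y ) ) - ( x + y ) ) == 18
stmt 1: z := x * x  -- replace 0 occurrence(s) of z with (x * x)
  => ( ( ( x + y ) - ( x + y ) ) - ( x + y ) ) == 18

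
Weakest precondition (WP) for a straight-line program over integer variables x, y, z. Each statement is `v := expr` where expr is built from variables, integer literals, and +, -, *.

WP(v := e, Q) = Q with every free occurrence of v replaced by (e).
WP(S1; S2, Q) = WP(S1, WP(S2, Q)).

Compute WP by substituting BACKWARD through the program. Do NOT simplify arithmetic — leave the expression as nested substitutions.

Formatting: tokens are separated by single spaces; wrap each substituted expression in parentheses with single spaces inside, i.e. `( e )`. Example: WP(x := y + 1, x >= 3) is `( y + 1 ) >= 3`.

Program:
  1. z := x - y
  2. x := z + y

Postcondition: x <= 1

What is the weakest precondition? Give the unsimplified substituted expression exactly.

post: x <= 1
stmt 2: x := z + y  -- replace 1 occurrence(s) of x with (z + y)
  => ( z + y ) <= 1
stmt 1: z := x - y  -- replace 1 occurrence(s) of z with (x - y)
  => ( ( x - y ) + y ) <= 1

Answer: ( ( x - y ) + y ) <= 1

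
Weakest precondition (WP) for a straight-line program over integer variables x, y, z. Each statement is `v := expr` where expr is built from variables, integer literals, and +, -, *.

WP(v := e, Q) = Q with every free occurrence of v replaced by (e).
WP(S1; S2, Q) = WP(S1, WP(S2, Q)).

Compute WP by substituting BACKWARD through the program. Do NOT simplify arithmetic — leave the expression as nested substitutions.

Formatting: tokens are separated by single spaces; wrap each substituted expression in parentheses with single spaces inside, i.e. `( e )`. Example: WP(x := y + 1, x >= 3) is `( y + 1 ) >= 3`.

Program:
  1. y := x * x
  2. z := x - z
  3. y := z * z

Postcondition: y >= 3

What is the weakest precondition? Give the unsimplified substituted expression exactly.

Answer: ( ( x - z ) * ( x - z ) ) >= 3

Derivation:
post: y >= 3
stmt 3: y := z * z  -- replace 1 occurrence(s) of y with (z * z)
  => ( z * z ) >= 3
stmt 2: z := x - z  -- replace 2 occurrence(s) of z with (x - z)
  => ( ( x - z ) * ( x - z ) ) >= 3
stmt 1: y := x * x  -- replace 0 occurrence(s) of y with (x * x)
  => ( ( x - z ) * ( x - z ) ) >= 3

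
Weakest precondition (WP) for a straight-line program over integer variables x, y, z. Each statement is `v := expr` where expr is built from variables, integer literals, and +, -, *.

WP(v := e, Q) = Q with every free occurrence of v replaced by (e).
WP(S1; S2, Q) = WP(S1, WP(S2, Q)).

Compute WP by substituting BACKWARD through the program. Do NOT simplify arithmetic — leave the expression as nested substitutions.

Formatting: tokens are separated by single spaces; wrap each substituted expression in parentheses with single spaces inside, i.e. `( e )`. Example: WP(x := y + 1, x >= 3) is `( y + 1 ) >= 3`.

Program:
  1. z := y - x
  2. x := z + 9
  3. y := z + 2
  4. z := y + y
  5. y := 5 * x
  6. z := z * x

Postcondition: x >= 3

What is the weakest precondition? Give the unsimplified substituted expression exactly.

post: x >= 3
stmt 6: z := z * x  -- replace 0 occurrence(s) of z with (z * x)
  => x >= 3
stmt 5: y := 5 * x  -- replace 0 occurrence(s) of y with (5 * x)
  => x >= 3
stmt 4: z := y + y  -- replace 0 occurrence(s) of z with (y + y)
  => x >= 3
stmt 3: y := z + 2  -- replace 0 occurrence(s) of y with (z + 2)
  => x >= 3
stmt 2: x := z + 9  -- replace 1 occurrence(s) of x with (z + 9)
  => ( z + 9 ) >= 3
stmt 1: z := y - x  -- replace 1 occurrence(s) of z with (y - x)
  => ( ( y - x ) + 9 ) >= 3

Answer: ( ( y - x ) + 9 ) >= 3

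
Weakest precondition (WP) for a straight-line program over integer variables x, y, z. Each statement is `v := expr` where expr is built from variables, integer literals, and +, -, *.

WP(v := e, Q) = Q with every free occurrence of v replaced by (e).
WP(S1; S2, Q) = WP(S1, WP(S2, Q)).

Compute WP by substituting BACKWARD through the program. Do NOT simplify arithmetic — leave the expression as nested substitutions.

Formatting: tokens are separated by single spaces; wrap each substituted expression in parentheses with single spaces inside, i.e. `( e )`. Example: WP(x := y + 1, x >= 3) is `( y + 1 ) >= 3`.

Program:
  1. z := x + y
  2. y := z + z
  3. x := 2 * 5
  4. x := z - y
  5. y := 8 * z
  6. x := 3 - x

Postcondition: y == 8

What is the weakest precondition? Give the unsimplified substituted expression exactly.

post: y == 8
stmt 6: x := 3 - x  -- replace 0 occurrence(s) of x with (3 - x)
  => y == 8
stmt 5: y := 8 * z  -- replace 1 occurrence(s) of y with (8 * z)
  => ( 8 * z ) == 8
stmt 4: x := z - y  -- replace 0 occurrence(s) of x with (z - y)
  => ( 8 * z ) == 8
stmt 3: x := 2 * 5  -- replace 0 occurrence(s) of x with (2 * 5)
  => ( 8 * z ) == 8
stmt 2: y := z + z  -- replace 0 occurrence(s) of y with (z + z)
  => ( 8 * z ) == 8
stmt 1: z := x + y  -- replace 1 occurrence(s) of z with (x + y)
  => ( 8 * ( x + y ) ) == 8

Answer: ( 8 * ( x + y ) ) == 8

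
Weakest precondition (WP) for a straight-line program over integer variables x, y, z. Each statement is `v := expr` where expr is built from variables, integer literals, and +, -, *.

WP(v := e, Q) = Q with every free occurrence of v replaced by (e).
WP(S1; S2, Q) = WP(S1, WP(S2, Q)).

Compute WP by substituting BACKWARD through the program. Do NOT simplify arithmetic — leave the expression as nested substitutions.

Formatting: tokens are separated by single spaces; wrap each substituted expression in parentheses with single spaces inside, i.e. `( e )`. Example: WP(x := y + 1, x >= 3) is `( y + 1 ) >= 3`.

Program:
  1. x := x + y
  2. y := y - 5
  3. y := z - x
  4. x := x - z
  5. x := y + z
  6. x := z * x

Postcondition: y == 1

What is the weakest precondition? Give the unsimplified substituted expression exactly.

post: y == 1
stmt 6: x := z * x  -- replace 0 occurrence(s) of x with (z * x)
  => y == 1
stmt 5: x := y + z  -- replace 0 occurrence(s) of x with (y + z)
  => y == 1
stmt 4: x := x - z  -- replace 0 occurrence(s) of x with (x - z)
  => y == 1
stmt 3: y := z - x  -- replace 1 occurrence(s) of y with (z - x)
  => ( z - x ) == 1
stmt 2: y := y - 5  -- replace 0 occurrence(s) of y with (y - 5)
  => ( z - x ) == 1
stmt 1: x := x + y  -- replace 1 occurrence(s) of x with (x + y)
  => ( z - ( x + y ) ) == 1

Answer: ( z - ( x + y ) ) == 1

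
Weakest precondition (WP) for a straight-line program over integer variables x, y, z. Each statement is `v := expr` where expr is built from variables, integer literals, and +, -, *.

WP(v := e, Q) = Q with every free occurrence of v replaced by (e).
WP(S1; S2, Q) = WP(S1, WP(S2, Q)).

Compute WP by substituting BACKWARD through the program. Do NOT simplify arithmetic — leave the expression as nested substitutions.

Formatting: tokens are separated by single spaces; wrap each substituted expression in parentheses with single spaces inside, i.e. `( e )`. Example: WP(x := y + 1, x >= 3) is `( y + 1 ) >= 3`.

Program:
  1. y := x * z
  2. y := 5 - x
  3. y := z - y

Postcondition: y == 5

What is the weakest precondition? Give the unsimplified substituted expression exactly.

Answer: ( z - ( 5 - x ) ) == 5

Derivation:
post: y == 5
stmt 3: y := z - y  -- replace 1 occurrence(s) of y with (z - y)
  => ( z - y ) == 5
stmt 2: y := 5 - x  -- replace 1 occurrence(s) of y with (5 - x)
  => ( z - ( 5 - x ) ) == 5
stmt 1: y := x * z  -- replace 0 occurrence(s) of y with (x * z)
  => ( z - ( 5 - x ) ) == 5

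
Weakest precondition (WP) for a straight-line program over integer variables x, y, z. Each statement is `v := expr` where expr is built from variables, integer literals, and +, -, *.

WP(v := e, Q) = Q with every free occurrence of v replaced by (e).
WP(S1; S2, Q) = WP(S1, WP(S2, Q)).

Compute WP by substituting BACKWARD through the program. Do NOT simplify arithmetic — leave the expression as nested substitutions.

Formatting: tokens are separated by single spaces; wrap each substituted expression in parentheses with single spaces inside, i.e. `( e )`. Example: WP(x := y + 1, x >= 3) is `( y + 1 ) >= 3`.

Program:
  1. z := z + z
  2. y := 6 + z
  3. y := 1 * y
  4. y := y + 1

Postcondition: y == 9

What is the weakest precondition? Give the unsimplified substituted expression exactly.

post: y == 9
stmt 4: y := y + 1  -- replace 1 occurrence(s) of y with (y + 1)
  => ( y + 1 ) == 9
stmt 3: y := 1 * y  -- replace 1 occurrence(s) of y with (1 * y)
  => ( ( 1 * y ) + 1 ) == 9
stmt 2: y := 6 + z  -- replace 1 occurrence(s) of y with (6 + z)
  => ( ( 1 * ( 6 + z ) ) + 1 ) == 9
stmt 1: z := z + z  -- replace 1 occurrence(s) of z with (z + z)
  => ( ( 1 * ( 6 + ( z + z ) ) ) + 1 ) == 9

Answer: ( ( 1 * ( 6 + ( z + z ) ) ) + 1 ) == 9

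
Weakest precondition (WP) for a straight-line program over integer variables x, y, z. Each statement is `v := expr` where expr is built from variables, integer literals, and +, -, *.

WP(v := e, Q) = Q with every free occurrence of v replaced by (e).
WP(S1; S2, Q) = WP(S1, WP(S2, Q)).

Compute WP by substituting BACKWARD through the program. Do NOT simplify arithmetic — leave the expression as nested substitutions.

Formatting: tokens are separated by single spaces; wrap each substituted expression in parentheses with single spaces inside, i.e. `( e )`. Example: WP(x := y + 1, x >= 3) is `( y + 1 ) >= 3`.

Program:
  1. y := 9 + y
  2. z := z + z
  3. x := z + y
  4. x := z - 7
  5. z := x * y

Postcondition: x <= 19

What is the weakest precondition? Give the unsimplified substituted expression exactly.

Answer: ( ( z + z ) - 7 ) <= 19

Derivation:
post: x <= 19
stmt 5: z := x * y  -- replace 0 occurrence(s) of z with (x * y)
  => x <= 19
stmt 4: x := z - 7  -- replace 1 occurrence(s) of x with (z - 7)
  => ( z - 7 ) <= 19
stmt 3: x := z + y  -- replace 0 occurrence(s) of x with (z + y)
  => ( z - 7 ) <= 19
stmt 2: z := z + z  -- replace 1 occurrence(s) of z with (z + z)
  => ( ( z + z ) - 7 ) <= 19
stmt 1: y := 9 + y  -- replace 0 occurrence(s) of y with (9 + y)
  => ( ( z + z ) - 7 ) <= 19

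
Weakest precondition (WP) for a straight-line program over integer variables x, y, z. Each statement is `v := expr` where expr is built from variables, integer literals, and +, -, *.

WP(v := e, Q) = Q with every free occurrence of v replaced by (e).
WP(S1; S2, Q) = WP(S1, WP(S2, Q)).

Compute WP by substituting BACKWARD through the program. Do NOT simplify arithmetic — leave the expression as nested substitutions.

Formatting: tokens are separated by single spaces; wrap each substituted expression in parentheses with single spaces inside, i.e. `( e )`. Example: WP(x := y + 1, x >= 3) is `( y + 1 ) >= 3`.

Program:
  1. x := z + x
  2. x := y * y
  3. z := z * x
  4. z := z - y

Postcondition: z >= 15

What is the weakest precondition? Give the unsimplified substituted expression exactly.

Answer: ( ( z * ( y * y ) ) - y ) >= 15

Derivation:
post: z >= 15
stmt 4: z := z - y  -- replace 1 occurrence(s) of z with (z - y)
  => ( z - y ) >= 15
stmt 3: z := z * x  -- replace 1 occurrence(s) of z with (z * x)
  => ( ( z * x ) - y ) >= 15
stmt 2: x := y * y  -- replace 1 occurrence(s) of x with (y * y)
  => ( ( z * ( y * y ) ) - y ) >= 15
stmt 1: x := z + x  -- replace 0 occurrence(s) of x with (z + x)
  => ( ( z * ( y * y ) ) - y ) >= 15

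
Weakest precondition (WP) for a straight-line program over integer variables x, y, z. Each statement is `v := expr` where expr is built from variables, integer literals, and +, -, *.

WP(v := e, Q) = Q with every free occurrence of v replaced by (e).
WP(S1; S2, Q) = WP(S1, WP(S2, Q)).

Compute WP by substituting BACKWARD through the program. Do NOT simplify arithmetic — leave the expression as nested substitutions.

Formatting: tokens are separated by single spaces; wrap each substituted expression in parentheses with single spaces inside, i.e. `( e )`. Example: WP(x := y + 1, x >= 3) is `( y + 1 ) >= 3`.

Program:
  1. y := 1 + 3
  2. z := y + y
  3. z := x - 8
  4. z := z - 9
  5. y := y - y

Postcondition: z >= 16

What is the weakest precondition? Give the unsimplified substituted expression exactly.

Answer: ( ( x - 8 ) - 9 ) >= 16

Derivation:
post: z >= 16
stmt 5: y := y - y  -- replace 0 occurrence(s) of y with (y - y)
  => z >= 16
stmt 4: z := z - 9  -- replace 1 occurrence(s) of z with (z - 9)
  => ( z - 9 ) >= 16
stmt 3: z := x - 8  -- replace 1 occurrence(s) of z with (x - 8)
  => ( ( x - 8 ) - 9 ) >= 16
stmt 2: z := y + y  -- replace 0 occurrence(s) of z with (y + y)
  => ( ( x - 8 ) - 9 ) >= 16
stmt 1: y := 1 + 3  -- replace 0 occurrence(s) of y with (1 + 3)
  => ( ( x - 8 ) - 9 ) >= 16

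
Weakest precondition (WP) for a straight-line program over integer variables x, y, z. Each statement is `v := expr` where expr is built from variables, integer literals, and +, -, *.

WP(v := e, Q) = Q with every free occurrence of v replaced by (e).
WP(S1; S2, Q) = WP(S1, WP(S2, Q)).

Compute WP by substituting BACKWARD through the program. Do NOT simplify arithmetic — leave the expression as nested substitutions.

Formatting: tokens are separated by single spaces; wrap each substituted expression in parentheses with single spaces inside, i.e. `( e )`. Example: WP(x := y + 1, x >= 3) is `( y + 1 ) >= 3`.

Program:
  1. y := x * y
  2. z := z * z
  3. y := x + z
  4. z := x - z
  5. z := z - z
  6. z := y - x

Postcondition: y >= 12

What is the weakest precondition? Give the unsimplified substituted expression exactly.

Answer: ( x + ( z * z ) ) >= 12

Derivation:
post: y >= 12
stmt 6: z := y - x  -- replace 0 occurrence(s) of z with (y - x)
  => y >= 12
stmt 5: z := z - z  -- replace 0 occurrence(s) of z with (z - z)
  => y >= 12
stmt 4: z := x - z  -- replace 0 occurrence(s) of z with (x - z)
  => y >= 12
stmt 3: y := x + z  -- replace 1 occurrence(s) of y with (x + z)
  => ( x + z ) >= 12
stmt 2: z := z * z  -- replace 1 occurrence(s) of z with (z * z)
  => ( x + ( z * z ) ) >= 12
stmt 1: y := x * y  -- replace 0 occurrence(s) of y with (x * y)
  => ( x + ( z * z ) ) >= 12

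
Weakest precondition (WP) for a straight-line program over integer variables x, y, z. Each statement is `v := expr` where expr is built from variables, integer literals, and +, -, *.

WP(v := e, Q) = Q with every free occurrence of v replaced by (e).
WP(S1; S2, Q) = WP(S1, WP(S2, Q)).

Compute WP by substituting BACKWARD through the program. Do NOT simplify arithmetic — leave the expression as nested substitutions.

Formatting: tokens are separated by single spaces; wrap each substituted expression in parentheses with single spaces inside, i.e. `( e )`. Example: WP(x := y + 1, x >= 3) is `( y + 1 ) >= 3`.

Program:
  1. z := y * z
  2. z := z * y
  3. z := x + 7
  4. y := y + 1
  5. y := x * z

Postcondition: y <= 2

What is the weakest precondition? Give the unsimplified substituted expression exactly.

Answer: ( x * ( x + 7 ) ) <= 2

Derivation:
post: y <= 2
stmt 5: y := x * z  -- replace 1 occurrence(s) of y with (x * z)
  => ( x * z ) <= 2
stmt 4: y := y + 1  -- replace 0 occurrence(s) of y with (y + 1)
  => ( x * z ) <= 2
stmt 3: z := x + 7  -- replace 1 occurrence(s) of z with (x + 7)
  => ( x * ( x + 7 ) ) <= 2
stmt 2: z := z * y  -- replace 0 occurrence(s) of z with (z * y)
  => ( x * ( x + 7 ) ) <= 2
stmt 1: z := y * z  -- replace 0 occurrence(s) of z with (y * z)
  => ( x * ( x + 7 ) ) <= 2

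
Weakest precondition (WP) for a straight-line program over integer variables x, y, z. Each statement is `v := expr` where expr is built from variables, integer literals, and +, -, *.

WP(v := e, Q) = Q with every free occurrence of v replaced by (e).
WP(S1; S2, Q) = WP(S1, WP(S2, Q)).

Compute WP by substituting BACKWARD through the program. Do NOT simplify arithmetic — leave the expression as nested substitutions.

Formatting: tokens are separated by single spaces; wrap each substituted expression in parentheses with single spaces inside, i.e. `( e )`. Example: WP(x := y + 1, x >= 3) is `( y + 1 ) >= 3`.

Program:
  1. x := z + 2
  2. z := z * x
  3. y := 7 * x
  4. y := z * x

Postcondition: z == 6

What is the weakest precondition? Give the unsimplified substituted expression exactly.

post: z == 6
stmt 4: y := z * x  -- replace 0 occurrence(s) of y with (z * x)
  => z == 6
stmt 3: y := 7 * x  -- replace 0 occurrence(s) of y with (7 * x)
  => z == 6
stmt 2: z := z * x  -- replace 1 occurrence(s) of z with (z * x)
  => ( z * x ) == 6
stmt 1: x := z + 2  -- replace 1 occurrence(s) of x with (z + 2)
  => ( z * ( z + 2 ) ) == 6

Answer: ( z * ( z + 2 ) ) == 6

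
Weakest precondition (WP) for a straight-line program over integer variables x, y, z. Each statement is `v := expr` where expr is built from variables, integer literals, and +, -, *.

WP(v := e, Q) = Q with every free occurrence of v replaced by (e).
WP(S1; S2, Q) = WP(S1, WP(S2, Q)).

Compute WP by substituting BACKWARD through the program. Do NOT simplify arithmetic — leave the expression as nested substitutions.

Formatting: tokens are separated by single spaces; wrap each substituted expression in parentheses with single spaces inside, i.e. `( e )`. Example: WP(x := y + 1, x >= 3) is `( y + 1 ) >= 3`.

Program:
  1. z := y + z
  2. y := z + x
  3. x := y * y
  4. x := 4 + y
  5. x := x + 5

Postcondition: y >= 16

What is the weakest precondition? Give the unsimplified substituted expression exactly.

Answer: ( ( y + z ) + x ) >= 16

Derivation:
post: y >= 16
stmt 5: x := x + 5  -- replace 0 occurrence(s) of x with (x + 5)
  => y >= 16
stmt 4: x := 4 + y  -- replace 0 occurrence(s) of x with (4 + y)
  => y >= 16
stmt 3: x := y * y  -- replace 0 occurrence(s) of x with (y * y)
  => y >= 16
stmt 2: y := z + x  -- replace 1 occurrence(s) of y with (z + x)
  => ( z + x ) >= 16
stmt 1: z := y + z  -- replace 1 occurrence(s) of z with (y + z)
  => ( ( y + z ) + x ) >= 16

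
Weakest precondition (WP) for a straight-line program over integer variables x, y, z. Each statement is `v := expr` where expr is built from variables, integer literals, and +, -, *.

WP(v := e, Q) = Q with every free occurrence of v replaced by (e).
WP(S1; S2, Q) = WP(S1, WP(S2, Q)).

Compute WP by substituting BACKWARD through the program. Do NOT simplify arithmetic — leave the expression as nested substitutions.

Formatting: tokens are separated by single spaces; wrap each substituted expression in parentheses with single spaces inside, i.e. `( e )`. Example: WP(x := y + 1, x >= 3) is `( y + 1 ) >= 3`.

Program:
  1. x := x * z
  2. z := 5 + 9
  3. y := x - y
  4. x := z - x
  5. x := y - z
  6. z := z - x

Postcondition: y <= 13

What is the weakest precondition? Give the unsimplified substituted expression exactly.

post: y <= 13
stmt 6: z := z - x  -- replace 0 occurrence(s) of z with (z - x)
  => y <= 13
stmt 5: x := y - z  -- replace 0 occurrence(s) of x with (y - z)
  => y <= 13
stmt 4: x := z - x  -- replace 0 occurrence(s) of x with (z - x)
  => y <= 13
stmt 3: y := x - y  -- replace 1 occurrence(s) of y with (x - y)
  => ( x - y ) <= 13
stmt 2: z := 5 + 9  -- replace 0 occurrence(s) of z with (5 + 9)
  => ( x - y ) <= 13
stmt 1: x := x * z  -- replace 1 occurrence(s) of x with (x * z)
  => ( ( x * z ) - y ) <= 13

Answer: ( ( x * z ) - y ) <= 13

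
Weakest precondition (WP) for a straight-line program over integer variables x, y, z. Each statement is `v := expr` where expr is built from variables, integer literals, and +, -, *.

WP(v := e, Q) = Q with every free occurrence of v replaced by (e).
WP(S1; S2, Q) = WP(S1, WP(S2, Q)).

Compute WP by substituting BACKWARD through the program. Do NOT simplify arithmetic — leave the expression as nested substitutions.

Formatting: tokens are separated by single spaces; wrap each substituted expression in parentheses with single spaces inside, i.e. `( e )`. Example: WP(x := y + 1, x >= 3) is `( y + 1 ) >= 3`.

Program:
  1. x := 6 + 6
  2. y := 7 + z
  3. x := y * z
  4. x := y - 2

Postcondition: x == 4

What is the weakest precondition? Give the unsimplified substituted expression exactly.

post: x == 4
stmt 4: x := y - 2  -- replace 1 occurrence(s) of x with (y - 2)
  => ( y - 2 ) == 4
stmt 3: x := y * z  -- replace 0 occurrence(s) of x with (y * z)
  => ( y - 2 ) == 4
stmt 2: y := 7 + z  -- replace 1 occurrence(s) of y with (7 + z)
  => ( ( 7 + z ) - 2 ) == 4
stmt 1: x := 6 + 6  -- replace 0 occurrence(s) of x with (6 + 6)
  => ( ( 7 + z ) - 2 ) == 4

Answer: ( ( 7 + z ) - 2 ) == 4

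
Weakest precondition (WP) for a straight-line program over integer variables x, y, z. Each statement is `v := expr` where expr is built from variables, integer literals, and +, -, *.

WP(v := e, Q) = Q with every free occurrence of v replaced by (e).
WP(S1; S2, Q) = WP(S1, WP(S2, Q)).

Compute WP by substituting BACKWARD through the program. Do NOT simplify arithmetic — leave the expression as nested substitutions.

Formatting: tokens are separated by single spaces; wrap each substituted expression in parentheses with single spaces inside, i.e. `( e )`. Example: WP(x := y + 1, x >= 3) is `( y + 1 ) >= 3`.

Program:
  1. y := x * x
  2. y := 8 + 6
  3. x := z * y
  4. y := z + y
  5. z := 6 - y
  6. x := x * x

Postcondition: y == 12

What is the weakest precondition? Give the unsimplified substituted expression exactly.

Answer: ( z + ( 8 + 6 ) ) == 12

Derivation:
post: y == 12
stmt 6: x := x * x  -- replace 0 occurrence(s) of x with (x * x)
  => y == 12
stmt 5: z := 6 - y  -- replace 0 occurrence(s) of z with (6 - y)
  => y == 12
stmt 4: y := z + y  -- replace 1 occurrence(s) of y with (z + y)
  => ( z + y ) == 12
stmt 3: x := z * y  -- replace 0 occurrence(s) of x with (z * y)
  => ( z + y ) == 12
stmt 2: y := 8 + 6  -- replace 1 occurrence(s) of y with (8 + 6)
  => ( z + ( 8 + 6 ) ) == 12
stmt 1: y := x * x  -- replace 0 occurrence(s) of y with (x * x)
  => ( z + ( 8 + 6 ) ) == 12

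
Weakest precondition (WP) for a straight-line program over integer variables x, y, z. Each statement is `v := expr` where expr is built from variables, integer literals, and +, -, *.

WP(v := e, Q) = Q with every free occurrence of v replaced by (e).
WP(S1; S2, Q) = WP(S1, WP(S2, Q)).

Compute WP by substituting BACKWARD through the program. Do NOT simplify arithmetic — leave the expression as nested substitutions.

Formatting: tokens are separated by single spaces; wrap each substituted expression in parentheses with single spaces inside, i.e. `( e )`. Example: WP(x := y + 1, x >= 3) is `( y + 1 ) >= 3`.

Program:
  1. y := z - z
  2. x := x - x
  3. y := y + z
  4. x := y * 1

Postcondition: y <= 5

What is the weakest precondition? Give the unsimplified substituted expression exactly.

Answer: ( ( z - z ) + z ) <= 5

Derivation:
post: y <= 5
stmt 4: x := y * 1  -- replace 0 occurrence(s) of x with (y * 1)
  => y <= 5
stmt 3: y := y + z  -- replace 1 occurrence(s) of y with (y + z)
  => ( y + z ) <= 5
stmt 2: x := x - x  -- replace 0 occurrence(s) of x with (x - x)
  => ( y + z ) <= 5
stmt 1: y := z - z  -- replace 1 occurrence(s) of y with (z - z)
  => ( ( z - z ) + z ) <= 5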